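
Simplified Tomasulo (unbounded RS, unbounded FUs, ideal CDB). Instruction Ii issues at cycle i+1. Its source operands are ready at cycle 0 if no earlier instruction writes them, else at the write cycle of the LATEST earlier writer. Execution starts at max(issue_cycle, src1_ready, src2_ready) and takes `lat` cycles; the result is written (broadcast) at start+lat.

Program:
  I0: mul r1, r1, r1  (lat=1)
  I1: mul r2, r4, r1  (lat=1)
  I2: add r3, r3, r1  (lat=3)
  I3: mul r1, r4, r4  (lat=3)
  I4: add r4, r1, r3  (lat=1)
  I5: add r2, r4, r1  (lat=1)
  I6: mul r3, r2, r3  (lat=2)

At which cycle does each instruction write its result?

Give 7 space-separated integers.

I0 mul r1: issue@1 deps=(None,None) exec_start@1 write@2
I1 mul r2: issue@2 deps=(None,0) exec_start@2 write@3
I2 add r3: issue@3 deps=(None,0) exec_start@3 write@6
I3 mul r1: issue@4 deps=(None,None) exec_start@4 write@7
I4 add r4: issue@5 deps=(3,2) exec_start@7 write@8
I5 add r2: issue@6 deps=(4,3) exec_start@8 write@9
I6 mul r3: issue@7 deps=(5,2) exec_start@9 write@11

Answer: 2 3 6 7 8 9 11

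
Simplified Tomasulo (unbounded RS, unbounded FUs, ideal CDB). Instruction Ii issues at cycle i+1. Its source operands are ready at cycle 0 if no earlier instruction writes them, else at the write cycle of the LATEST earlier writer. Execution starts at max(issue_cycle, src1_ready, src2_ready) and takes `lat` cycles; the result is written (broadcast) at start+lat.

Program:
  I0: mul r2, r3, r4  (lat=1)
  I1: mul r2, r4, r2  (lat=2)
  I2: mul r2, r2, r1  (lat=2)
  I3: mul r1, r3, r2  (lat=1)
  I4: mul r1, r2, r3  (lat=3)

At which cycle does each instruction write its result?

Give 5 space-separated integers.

I0 mul r2: issue@1 deps=(None,None) exec_start@1 write@2
I1 mul r2: issue@2 deps=(None,0) exec_start@2 write@4
I2 mul r2: issue@3 deps=(1,None) exec_start@4 write@6
I3 mul r1: issue@4 deps=(None,2) exec_start@6 write@7
I4 mul r1: issue@5 deps=(2,None) exec_start@6 write@9

Answer: 2 4 6 7 9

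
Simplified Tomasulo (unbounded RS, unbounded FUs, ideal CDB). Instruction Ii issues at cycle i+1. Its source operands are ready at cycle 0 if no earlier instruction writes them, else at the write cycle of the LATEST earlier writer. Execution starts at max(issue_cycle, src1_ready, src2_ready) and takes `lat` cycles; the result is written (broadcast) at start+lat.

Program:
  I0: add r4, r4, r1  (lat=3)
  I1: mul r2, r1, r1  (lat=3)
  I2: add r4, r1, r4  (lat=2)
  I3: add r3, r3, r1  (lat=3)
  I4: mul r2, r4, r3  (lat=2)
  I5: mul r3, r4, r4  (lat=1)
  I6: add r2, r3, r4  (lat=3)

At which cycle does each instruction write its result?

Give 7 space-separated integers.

I0 add r4: issue@1 deps=(None,None) exec_start@1 write@4
I1 mul r2: issue@2 deps=(None,None) exec_start@2 write@5
I2 add r4: issue@3 deps=(None,0) exec_start@4 write@6
I3 add r3: issue@4 deps=(None,None) exec_start@4 write@7
I4 mul r2: issue@5 deps=(2,3) exec_start@7 write@9
I5 mul r3: issue@6 deps=(2,2) exec_start@6 write@7
I6 add r2: issue@7 deps=(5,2) exec_start@7 write@10

Answer: 4 5 6 7 9 7 10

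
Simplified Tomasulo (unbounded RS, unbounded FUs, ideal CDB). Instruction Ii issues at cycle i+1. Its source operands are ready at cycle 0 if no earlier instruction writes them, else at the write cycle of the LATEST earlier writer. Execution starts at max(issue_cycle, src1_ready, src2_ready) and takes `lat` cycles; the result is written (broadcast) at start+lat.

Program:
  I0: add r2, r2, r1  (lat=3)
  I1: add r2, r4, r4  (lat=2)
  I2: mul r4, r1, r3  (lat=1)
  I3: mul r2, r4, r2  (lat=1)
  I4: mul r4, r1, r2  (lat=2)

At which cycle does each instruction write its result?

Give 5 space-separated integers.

Answer: 4 4 4 5 7

Derivation:
I0 add r2: issue@1 deps=(None,None) exec_start@1 write@4
I1 add r2: issue@2 deps=(None,None) exec_start@2 write@4
I2 mul r4: issue@3 deps=(None,None) exec_start@3 write@4
I3 mul r2: issue@4 deps=(2,1) exec_start@4 write@5
I4 mul r4: issue@5 deps=(None,3) exec_start@5 write@7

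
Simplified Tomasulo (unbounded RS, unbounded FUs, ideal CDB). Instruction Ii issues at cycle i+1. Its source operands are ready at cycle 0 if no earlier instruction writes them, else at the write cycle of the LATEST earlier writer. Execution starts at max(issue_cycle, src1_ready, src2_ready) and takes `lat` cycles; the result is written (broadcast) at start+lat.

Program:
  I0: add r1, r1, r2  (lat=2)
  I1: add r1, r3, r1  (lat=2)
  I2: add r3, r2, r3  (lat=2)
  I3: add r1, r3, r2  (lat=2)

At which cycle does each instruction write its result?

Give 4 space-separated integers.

I0 add r1: issue@1 deps=(None,None) exec_start@1 write@3
I1 add r1: issue@2 deps=(None,0) exec_start@3 write@5
I2 add r3: issue@3 deps=(None,None) exec_start@3 write@5
I3 add r1: issue@4 deps=(2,None) exec_start@5 write@7

Answer: 3 5 5 7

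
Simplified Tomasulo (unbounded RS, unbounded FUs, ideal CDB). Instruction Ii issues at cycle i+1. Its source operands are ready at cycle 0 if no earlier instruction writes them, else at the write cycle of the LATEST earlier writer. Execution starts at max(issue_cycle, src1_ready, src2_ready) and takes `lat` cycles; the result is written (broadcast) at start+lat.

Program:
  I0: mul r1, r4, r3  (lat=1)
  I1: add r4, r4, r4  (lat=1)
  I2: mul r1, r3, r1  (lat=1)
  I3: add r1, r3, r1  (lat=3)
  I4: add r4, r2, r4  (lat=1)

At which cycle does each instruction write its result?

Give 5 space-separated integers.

I0 mul r1: issue@1 deps=(None,None) exec_start@1 write@2
I1 add r4: issue@2 deps=(None,None) exec_start@2 write@3
I2 mul r1: issue@3 deps=(None,0) exec_start@3 write@4
I3 add r1: issue@4 deps=(None,2) exec_start@4 write@7
I4 add r4: issue@5 deps=(None,1) exec_start@5 write@6

Answer: 2 3 4 7 6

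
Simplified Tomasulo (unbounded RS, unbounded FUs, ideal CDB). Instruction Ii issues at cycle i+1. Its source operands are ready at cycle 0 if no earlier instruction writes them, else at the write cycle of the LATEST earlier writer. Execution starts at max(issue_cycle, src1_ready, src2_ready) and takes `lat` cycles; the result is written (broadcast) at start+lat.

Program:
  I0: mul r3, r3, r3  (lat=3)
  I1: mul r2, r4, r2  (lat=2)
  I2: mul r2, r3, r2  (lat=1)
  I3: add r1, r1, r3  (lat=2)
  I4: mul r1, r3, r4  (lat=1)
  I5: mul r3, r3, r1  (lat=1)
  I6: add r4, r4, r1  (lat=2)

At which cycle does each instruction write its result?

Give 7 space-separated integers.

Answer: 4 4 5 6 6 7 9

Derivation:
I0 mul r3: issue@1 deps=(None,None) exec_start@1 write@4
I1 mul r2: issue@2 deps=(None,None) exec_start@2 write@4
I2 mul r2: issue@3 deps=(0,1) exec_start@4 write@5
I3 add r1: issue@4 deps=(None,0) exec_start@4 write@6
I4 mul r1: issue@5 deps=(0,None) exec_start@5 write@6
I5 mul r3: issue@6 deps=(0,4) exec_start@6 write@7
I6 add r4: issue@7 deps=(None,4) exec_start@7 write@9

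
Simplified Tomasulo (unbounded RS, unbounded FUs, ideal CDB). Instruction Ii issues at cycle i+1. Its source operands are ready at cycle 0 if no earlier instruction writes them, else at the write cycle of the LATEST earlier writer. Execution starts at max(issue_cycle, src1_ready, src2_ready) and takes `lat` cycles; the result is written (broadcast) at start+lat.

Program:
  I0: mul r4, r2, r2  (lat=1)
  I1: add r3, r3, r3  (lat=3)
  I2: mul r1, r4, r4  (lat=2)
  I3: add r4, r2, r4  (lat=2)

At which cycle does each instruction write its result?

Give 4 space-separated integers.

I0 mul r4: issue@1 deps=(None,None) exec_start@1 write@2
I1 add r3: issue@2 deps=(None,None) exec_start@2 write@5
I2 mul r1: issue@3 deps=(0,0) exec_start@3 write@5
I3 add r4: issue@4 deps=(None,0) exec_start@4 write@6

Answer: 2 5 5 6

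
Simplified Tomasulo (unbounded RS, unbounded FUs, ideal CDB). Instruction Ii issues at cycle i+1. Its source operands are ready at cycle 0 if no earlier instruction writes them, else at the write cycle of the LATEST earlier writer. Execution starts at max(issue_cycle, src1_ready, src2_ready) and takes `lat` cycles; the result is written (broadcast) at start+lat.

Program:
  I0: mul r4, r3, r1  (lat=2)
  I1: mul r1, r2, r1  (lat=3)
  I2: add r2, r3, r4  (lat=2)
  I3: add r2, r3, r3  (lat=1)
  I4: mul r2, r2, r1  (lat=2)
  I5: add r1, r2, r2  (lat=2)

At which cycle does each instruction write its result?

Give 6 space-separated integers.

I0 mul r4: issue@1 deps=(None,None) exec_start@1 write@3
I1 mul r1: issue@2 deps=(None,None) exec_start@2 write@5
I2 add r2: issue@3 deps=(None,0) exec_start@3 write@5
I3 add r2: issue@4 deps=(None,None) exec_start@4 write@5
I4 mul r2: issue@5 deps=(3,1) exec_start@5 write@7
I5 add r1: issue@6 deps=(4,4) exec_start@7 write@9

Answer: 3 5 5 5 7 9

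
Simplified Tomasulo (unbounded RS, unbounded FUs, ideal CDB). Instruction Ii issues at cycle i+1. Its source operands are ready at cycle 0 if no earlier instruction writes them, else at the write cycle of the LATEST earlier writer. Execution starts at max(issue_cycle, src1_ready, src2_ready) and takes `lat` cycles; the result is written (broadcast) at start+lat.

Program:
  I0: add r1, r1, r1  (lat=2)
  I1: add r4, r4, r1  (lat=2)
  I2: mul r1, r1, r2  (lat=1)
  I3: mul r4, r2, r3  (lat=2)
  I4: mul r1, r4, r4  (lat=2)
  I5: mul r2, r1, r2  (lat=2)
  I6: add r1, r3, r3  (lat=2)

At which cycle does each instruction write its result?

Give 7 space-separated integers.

I0 add r1: issue@1 deps=(None,None) exec_start@1 write@3
I1 add r4: issue@2 deps=(None,0) exec_start@3 write@5
I2 mul r1: issue@3 deps=(0,None) exec_start@3 write@4
I3 mul r4: issue@4 deps=(None,None) exec_start@4 write@6
I4 mul r1: issue@5 deps=(3,3) exec_start@6 write@8
I5 mul r2: issue@6 deps=(4,None) exec_start@8 write@10
I6 add r1: issue@7 deps=(None,None) exec_start@7 write@9

Answer: 3 5 4 6 8 10 9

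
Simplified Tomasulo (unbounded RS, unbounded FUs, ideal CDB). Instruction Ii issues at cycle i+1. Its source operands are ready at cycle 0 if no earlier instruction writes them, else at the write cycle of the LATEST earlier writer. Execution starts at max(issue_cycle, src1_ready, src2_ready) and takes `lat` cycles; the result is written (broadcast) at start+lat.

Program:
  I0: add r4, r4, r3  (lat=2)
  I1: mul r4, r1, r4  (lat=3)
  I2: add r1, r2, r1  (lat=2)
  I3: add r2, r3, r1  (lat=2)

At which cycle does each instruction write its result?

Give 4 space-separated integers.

Answer: 3 6 5 7

Derivation:
I0 add r4: issue@1 deps=(None,None) exec_start@1 write@3
I1 mul r4: issue@2 deps=(None,0) exec_start@3 write@6
I2 add r1: issue@3 deps=(None,None) exec_start@3 write@5
I3 add r2: issue@4 deps=(None,2) exec_start@5 write@7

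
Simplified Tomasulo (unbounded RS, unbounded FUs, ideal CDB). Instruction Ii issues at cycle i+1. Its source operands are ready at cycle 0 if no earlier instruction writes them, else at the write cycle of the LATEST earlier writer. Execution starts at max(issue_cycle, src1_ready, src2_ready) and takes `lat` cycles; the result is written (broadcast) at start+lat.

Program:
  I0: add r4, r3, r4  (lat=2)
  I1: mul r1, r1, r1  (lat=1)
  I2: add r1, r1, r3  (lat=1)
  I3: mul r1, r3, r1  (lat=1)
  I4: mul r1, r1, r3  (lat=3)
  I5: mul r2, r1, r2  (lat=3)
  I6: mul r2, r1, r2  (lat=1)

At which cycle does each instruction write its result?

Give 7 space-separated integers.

Answer: 3 3 4 5 8 11 12

Derivation:
I0 add r4: issue@1 deps=(None,None) exec_start@1 write@3
I1 mul r1: issue@2 deps=(None,None) exec_start@2 write@3
I2 add r1: issue@3 deps=(1,None) exec_start@3 write@4
I3 mul r1: issue@4 deps=(None,2) exec_start@4 write@5
I4 mul r1: issue@5 deps=(3,None) exec_start@5 write@8
I5 mul r2: issue@6 deps=(4,None) exec_start@8 write@11
I6 mul r2: issue@7 deps=(4,5) exec_start@11 write@12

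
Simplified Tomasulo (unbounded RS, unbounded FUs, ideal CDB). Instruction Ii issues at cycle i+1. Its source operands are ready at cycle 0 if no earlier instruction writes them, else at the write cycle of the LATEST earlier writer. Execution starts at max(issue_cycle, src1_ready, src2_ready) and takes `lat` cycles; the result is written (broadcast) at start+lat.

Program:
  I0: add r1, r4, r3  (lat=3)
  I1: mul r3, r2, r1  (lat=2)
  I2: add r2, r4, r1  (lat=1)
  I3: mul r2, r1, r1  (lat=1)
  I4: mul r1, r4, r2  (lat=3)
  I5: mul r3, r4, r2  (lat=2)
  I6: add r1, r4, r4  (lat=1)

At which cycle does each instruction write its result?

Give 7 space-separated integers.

Answer: 4 6 5 5 8 8 8

Derivation:
I0 add r1: issue@1 deps=(None,None) exec_start@1 write@4
I1 mul r3: issue@2 deps=(None,0) exec_start@4 write@6
I2 add r2: issue@3 deps=(None,0) exec_start@4 write@5
I3 mul r2: issue@4 deps=(0,0) exec_start@4 write@5
I4 mul r1: issue@5 deps=(None,3) exec_start@5 write@8
I5 mul r3: issue@6 deps=(None,3) exec_start@6 write@8
I6 add r1: issue@7 deps=(None,None) exec_start@7 write@8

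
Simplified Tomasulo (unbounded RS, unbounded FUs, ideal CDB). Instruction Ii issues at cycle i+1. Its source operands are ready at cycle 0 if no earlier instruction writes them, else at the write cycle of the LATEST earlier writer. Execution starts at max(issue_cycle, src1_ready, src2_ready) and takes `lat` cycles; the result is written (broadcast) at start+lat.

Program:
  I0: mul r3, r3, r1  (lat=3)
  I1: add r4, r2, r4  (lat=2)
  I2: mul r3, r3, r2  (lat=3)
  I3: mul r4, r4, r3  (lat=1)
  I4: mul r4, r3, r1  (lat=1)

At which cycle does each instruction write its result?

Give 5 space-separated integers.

Answer: 4 4 7 8 8

Derivation:
I0 mul r3: issue@1 deps=(None,None) exec_start@1 write@4
I1 add r4: issue@2 deps=(None,None) exec_start@2 write@4
I2 mul r3: issue@3 deps=(0,None) exec_start@4 write@7
I3 mul r4: issue@4 deps=(1,2) exec_start@7 write@8
I4 mul r4: issue@5 deps=(2,None) exec_start@7 write@8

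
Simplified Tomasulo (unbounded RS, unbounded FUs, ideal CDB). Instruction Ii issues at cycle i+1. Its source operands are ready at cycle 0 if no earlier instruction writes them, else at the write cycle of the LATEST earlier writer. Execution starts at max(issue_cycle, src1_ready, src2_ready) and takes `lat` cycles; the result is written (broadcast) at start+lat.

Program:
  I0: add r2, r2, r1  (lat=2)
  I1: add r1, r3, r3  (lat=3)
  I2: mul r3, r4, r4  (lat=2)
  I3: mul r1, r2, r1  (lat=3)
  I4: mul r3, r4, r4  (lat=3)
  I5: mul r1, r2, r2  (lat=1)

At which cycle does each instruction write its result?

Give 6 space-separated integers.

I0 add r2: issue@1 deps=(None,None) exec_start@1 write@3
I1 add r1: issue@2 deps=(None,None) exec_start@2 write@5
I2 mul r3: issue@3 deps=(None,None) exec_start@3 write@5
I3 mul r1: issue@4 deps=(0,1) exec_start@5 write@8
I4 mul r3: issue@5 deps=(None,None) exec_start@5 write@8
I5 mul r1: issue@6 deps=(0,0) exec_start@6 write@7

Answer: 3 5 5 8 8 7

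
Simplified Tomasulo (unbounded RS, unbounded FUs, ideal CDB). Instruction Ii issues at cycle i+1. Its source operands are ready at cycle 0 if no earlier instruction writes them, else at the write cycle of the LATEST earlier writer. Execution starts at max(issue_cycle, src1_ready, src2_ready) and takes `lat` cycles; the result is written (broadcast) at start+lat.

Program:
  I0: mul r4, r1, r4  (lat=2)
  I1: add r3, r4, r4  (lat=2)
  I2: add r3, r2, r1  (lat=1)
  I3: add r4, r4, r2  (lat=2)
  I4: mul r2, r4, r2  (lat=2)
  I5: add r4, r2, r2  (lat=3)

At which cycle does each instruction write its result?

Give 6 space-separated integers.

Answer: 3 5 4 6 8 11

Derivation:
I0 mul r4: issue@1 deps=(None,None) exec_start@1 write@3
I1 add r3: issue@2 deps=(0,0) exec_start@3 write@5
I2 add r3: issue@3 deps=(None,None) exec_start@3 write@4
I3 add r4: issue@4 deps=(0,None) exec_start@4 write@6
I4 mul r2: issue@5 deps=(3,None) exec_start@6 write@8
I5 add r4: issue@6 deps=(4,4) exec_start@8 write@11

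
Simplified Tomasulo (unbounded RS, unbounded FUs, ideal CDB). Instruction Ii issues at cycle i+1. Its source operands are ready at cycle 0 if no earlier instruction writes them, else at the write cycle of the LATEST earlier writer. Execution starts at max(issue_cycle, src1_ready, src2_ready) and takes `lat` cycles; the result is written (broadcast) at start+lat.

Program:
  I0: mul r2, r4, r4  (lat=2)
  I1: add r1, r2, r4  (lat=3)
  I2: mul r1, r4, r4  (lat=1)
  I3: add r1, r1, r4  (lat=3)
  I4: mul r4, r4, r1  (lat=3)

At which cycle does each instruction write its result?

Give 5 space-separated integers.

Answer: 3 6 4 7 10

Derivation:
I0 mul r2: issue@1 deps=(None,None) exec_start@1 write@3
I1 add r1: issue@2 deps=(0,None) exec_start@3 write@6
I2 mul r1: issue@3 deps=(None,None) exec_start@3 write@4
I3 add r1: issue@4 deps=(2,None) exec_start@4 write@7
I4 mul r4: issue@5 deps=(None,3) exec_start@7 write@10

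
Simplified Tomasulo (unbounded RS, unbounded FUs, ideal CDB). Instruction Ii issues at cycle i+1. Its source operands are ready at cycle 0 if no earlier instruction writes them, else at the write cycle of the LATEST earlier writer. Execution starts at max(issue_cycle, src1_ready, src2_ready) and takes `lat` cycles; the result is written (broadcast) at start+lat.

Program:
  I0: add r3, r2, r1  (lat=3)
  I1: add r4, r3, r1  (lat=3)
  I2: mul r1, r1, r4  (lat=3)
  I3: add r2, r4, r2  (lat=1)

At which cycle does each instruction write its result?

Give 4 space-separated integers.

Answer: 4 7 10 8

Derivation:
I0 add r3: issue@1 deps=(None,None) exec_start@1 write@4
I1 add r4: issue@2 deps=(0,None) exec_start@4 write@7
I2 mul r1: issue@3 deps=(None,1) exec_start@7 write@10
I3 add r2: issue@4 deps=(1,None) exec_start@7 write@8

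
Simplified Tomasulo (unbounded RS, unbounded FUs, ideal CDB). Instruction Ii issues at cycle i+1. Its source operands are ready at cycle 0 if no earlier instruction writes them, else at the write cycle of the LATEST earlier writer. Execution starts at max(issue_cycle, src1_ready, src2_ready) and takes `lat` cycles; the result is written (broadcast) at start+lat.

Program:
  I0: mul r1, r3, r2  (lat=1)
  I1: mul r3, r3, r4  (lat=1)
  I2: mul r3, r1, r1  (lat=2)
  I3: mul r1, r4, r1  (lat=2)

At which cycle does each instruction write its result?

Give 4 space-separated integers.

Answer: 2 3 5 6

Derivation:
I0 mul r1: issue@1 deps=(None,None) exec_start@1 write@2
I1 mul r3: issue@2 deps=(None,None) exec_start@2 write@3
I2 mul r3: issue@3 deps=(0,0) exec_start@3 write@5
I3 mul r1: issue@4 deps=(None,0) exec_start@4 write@6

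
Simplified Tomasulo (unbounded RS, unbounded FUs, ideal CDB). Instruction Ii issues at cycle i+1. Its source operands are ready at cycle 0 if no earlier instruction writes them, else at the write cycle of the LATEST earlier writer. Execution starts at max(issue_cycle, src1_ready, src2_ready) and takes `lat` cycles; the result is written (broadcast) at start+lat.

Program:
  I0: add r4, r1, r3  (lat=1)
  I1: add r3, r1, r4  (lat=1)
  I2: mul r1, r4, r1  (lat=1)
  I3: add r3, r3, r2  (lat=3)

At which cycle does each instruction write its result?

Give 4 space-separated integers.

Answer: 2 3 4 7

Derivation:
I0 add r4: issue@1 deps=(None,None) exec_start@1 write@2
I1 add r3: issue@2 deps=(None,0) exec_start@2 write@3
I2 mul r1: issue@3 deps=(0,None) exec_start@3 write@4
I3 add r3: issue@4 deps=(1,None) exec_start@4 write@7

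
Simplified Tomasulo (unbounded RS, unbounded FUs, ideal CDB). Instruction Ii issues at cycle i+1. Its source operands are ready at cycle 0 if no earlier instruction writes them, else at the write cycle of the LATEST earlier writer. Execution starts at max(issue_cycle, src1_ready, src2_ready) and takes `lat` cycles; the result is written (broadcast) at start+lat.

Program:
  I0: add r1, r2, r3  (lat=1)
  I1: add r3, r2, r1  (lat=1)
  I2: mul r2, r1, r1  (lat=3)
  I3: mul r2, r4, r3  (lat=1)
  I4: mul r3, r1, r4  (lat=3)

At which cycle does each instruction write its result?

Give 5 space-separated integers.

I0 add r1: issue@1 deps=(None,None) exec_start@1 write@2
I1 add r3: issue@2 deps=(None,0) exec_start@2 write@3
I2 mul r2: issue@3 deps=(0,0) exec_start@3 write@6
I3 mul r2: issue@4 deps=(None,1) exec_start@4 write@5
I4 mul r3: issue@5 deps=(0,None) exec_start@5 write@8

Answer: 2 3 6 5 8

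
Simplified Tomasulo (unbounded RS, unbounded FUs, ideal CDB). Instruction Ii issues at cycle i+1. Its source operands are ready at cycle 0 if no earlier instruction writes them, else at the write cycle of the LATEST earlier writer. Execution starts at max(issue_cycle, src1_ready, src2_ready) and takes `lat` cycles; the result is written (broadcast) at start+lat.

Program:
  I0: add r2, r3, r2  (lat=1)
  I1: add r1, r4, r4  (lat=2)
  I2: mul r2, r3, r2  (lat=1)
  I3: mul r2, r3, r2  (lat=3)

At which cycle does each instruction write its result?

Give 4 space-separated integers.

Answer: 2 4 4 7

Derivation:
I0 add r2: issue@1 deps=(None,None) exec_start@1 write@2
I1 add r1: issue@2 deps=(None,None) exec_start@2 write@4
I2 mul r2: issue@3 deps=(None,0) exec_start@3 write@4
I3 mul r2: issue@4 deps=(None,2) exec_start@4 write@7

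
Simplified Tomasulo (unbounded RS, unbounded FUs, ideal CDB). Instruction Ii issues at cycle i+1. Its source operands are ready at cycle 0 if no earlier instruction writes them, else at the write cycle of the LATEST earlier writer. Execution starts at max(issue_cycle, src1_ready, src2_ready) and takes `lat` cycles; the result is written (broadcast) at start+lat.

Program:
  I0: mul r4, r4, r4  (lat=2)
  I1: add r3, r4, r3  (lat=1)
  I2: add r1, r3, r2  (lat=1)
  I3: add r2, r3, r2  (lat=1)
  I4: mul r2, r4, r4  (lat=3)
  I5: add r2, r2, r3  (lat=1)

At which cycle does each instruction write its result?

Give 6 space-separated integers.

Answer: 3 4 5 5 8 9

Derivation:
I0 mul r4: issue@1 deps=(None,None) exec_start@1 write@3
I1 add r3: issue@2 deps=(0,None) exec_start@3 write@4
I2 add r1: issue@3 deps=(1,None) exec_start@4 write@5
I3 add r2: issue@4 deps=(1,None) exec_start@4 write@5
I4 mul r2: issue@5 deps=(0,0) exec_start@5 write@8
I5 add r2: issue@6 deps=(4,1) exec_start@8 write@9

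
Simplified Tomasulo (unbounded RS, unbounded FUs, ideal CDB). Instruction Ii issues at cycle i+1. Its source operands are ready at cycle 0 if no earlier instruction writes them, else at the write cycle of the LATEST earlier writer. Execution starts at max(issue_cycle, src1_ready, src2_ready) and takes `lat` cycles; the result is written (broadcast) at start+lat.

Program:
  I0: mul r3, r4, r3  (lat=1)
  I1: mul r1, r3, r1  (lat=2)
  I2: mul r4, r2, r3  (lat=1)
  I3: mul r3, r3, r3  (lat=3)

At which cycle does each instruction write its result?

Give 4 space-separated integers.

I0 mul r3: issue@1 deps=(None,None) exec_start@1 write@2
I1 mul r1: issue@2 deps=(0,None) exec_start@2 write@4
I2 mul r4: issue@3 deps=(None,0) exec_start@3 write@4
I3 mul r3: issue@4 deps=(0,0) exec_start@4 write@7

Answer: 2 4 4 7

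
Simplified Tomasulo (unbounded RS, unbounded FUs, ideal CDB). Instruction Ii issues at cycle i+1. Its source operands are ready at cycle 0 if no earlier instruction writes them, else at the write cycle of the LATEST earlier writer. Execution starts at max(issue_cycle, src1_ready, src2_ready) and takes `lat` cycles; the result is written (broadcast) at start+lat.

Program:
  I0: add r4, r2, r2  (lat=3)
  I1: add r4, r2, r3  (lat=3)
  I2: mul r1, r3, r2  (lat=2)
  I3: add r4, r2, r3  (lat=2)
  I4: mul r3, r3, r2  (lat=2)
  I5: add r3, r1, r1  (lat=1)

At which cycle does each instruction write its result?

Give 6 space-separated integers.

Answer: 4 5 5 6 7 7

Derivation:
I0 add r4: issue@1 deps=(None,None) exec_start@1 write@4
I1 add r4: issue@2 deps=(None,None) exec_start@2 write@5
I2 mul r1: issue@3 deps=(None,None) exec_start@3 write@5
I3 add r4: issue@4 deps=(None,None) exec_start@4 write@6
I4 mul r3: issue@5 deps=(None,None) exec_start@5 write@7
I5 add r3: issue@6 deps=(2,2) exec_start@6 write@7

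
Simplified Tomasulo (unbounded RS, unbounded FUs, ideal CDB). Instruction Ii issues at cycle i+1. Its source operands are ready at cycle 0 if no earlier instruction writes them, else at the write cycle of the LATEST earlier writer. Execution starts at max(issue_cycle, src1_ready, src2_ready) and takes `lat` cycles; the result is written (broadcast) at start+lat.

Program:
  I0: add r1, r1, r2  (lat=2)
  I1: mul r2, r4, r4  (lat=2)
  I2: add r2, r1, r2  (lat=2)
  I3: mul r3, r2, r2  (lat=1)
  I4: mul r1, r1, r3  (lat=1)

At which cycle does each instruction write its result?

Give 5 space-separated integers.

Answer: 3 4 6 7 8

Derivation:
I0 add r1: issue@1 deps=(None,None) exec_start@1 write@3
I1 mul r2: issue@2 deps=(None,None) exec_start@2 write@4
I2 add r2: issue@3 deps=(0,1) exec_start@4 write@6
I3 mul r3: issue@4 deps=(2,2) exec_start@6 write@7
I4 mul r1: issue@5 deps=(0,3) exec_start@7 write@8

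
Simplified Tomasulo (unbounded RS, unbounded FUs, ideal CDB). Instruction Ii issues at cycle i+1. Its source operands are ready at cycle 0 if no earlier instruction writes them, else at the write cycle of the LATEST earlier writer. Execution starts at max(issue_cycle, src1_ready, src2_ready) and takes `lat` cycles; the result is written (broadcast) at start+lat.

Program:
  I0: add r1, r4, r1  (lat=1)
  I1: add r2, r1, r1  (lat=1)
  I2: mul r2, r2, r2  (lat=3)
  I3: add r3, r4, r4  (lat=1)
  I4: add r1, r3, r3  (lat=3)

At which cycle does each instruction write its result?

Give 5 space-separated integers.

I0 add r1: issue@1 deps=(None,None) exec_start@1 write@2
I1 add r2: issue@2 deps=(0,0) exec_start@2 write@3
I2 mul r2: issue@3 deps=(1,1) exec_start@3 write@6
I3 add r3: issue@4 deps=(None,None) exec_start@4 write@5
I4 add r1: issue@5 deps=(3,3) exec_start@5 write@8

Answer: 2 3 6 5 8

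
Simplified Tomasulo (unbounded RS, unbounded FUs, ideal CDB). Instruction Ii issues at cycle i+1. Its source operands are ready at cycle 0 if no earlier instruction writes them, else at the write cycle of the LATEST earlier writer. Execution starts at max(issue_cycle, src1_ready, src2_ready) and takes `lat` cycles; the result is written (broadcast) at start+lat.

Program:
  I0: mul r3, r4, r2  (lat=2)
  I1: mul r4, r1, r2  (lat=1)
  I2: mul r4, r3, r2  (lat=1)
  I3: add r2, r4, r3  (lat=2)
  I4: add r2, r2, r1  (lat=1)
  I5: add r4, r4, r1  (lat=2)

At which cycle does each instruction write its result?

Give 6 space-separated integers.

Answer: 3 3 4 6 7 8

Derivation:
I0 mul r3: issue@1 deps=(None,None) exec_start@1 write@3
I1 mul r4: issue@2 deps=(None,None) exec_start@2 write@3
I2 mul r4: issue@3 deps=(0,None) exec_start@3 write@4
I3 add r2: issue@4 deps=(2,0) exec_start@4 write@6
I4 add r2: issue@5 deps=(3,None) exec_start@6 write@7
I5 add r4: issue@6 deps=(2,None) exec_start@6 write@8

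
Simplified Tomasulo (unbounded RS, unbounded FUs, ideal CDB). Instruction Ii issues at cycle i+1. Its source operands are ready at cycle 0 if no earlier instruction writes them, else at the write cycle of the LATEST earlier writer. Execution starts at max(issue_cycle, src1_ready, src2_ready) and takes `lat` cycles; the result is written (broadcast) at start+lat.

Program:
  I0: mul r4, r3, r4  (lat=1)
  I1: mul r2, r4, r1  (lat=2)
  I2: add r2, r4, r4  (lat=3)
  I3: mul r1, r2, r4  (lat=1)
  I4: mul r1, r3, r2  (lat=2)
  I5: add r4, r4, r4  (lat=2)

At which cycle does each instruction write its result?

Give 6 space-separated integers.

I0 mul r4: issue@1 deps=(None,None) exec_start@1 write@2
I1 mul r2: issue@2 deps=(0,None) exec_start@2 write@4
I2 add r2: issue@3 deps=(0,0) exec_start@3 write@6
I3 mul r1: issue@4 deps=(2,0) exec_start@6 write@7
I4 mul r1: issue@5 deps=(None,2) exec_start@6 write@8
I5 add r4: issue@6 deps=(0,0) exec_start@6 write@8

Answer: 2 4 6 7 8 8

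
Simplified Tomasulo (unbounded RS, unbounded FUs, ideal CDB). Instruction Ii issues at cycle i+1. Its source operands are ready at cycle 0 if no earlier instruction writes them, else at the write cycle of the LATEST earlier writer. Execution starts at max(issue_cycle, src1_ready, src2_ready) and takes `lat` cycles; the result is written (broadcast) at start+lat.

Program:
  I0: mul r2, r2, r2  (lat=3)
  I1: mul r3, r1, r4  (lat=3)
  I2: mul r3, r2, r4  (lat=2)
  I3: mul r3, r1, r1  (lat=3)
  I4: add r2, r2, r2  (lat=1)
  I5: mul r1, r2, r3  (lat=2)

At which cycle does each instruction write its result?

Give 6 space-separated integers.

I0 mul r2: issue@1 deps=(None,None) exec_start@1 write@4
I1 mul r3: issue@2 deps=(None,None) exec_start@2 write@5
I2 mul r3: issue@3 deps=(0,None) exec_start@4 write@6
I3 mul r3: issue@4 deps=(None,None) exec_start@4 write@7
I4 add r2: issue@5 deps=(0,0) exec_start@5 write@6
I5 mul r1: issue@6 deps=(4,3) exec_start@7 write@9

Answer: 4 5 6 7 6 9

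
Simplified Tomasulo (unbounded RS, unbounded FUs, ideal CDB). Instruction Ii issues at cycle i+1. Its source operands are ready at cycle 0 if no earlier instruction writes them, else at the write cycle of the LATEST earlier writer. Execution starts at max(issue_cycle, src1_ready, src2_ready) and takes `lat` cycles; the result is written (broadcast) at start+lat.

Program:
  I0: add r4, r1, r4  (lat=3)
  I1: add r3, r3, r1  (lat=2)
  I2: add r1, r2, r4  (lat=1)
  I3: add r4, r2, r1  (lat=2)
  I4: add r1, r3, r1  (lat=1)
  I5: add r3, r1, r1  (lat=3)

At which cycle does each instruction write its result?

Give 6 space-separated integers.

Answer: 4 4 5 7 6 9

Derivation:
I0 add r4: issue@1 deps=(None,None) exec_start@1 write@4
I1 add r3: issue@2 deps=(None,None) exec_start@2 write@4
I2 add r1: issue@3 deps=(None,0) exec_start@4 write@5
I3 add r4: issue@4 deps=(None,2) exec_start@5 write@7
I4 add r1: issue@5 deps=(1,2) exec_start@5 write@6
I5 add r3: issue@6 deps=(4,4) exec_start@6 write@9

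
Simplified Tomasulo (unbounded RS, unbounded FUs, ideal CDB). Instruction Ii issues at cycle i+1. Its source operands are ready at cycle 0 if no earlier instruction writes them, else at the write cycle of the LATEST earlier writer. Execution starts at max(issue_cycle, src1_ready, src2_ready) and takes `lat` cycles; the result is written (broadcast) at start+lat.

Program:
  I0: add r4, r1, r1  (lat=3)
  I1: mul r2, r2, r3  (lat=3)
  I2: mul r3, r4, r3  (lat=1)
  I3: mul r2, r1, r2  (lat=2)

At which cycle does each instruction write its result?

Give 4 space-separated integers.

Answer: 4 5 5 7

Derivation:
I0 add r4: issue@1 deps=(None,None) exec_start@1 write@4
I1 mul r2: issue@2 deps=(None,None) exec_start@2 write@5
I2 mul r3: issue@3 deps=(0,None) exec_start@4 write@5
I3 mul r2: issue@4 deps=(None,1) exec_start@5 write@7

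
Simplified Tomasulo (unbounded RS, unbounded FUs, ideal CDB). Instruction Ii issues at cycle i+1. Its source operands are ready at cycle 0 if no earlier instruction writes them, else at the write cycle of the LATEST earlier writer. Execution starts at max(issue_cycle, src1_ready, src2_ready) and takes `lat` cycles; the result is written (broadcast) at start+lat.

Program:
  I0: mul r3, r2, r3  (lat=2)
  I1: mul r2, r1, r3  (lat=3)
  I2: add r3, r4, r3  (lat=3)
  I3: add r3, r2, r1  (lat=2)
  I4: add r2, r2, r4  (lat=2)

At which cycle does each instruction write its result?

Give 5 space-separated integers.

I0 mul r3: issue@1 deps=(None,None) exec_start@1 write@3
I1 mul r2: issue@2 deps=(None,0) exec_start@3 write@6
I2 add r3: issue@3 deps=(None,0) exec_start@3 write@6
I3 add r3: issue@4 deps=(1,None) exec_start@6 write@8
I4 add r2: issue@5 deps=(1,None) exec_start@6 write@8

Answer: 3 6 6 8 8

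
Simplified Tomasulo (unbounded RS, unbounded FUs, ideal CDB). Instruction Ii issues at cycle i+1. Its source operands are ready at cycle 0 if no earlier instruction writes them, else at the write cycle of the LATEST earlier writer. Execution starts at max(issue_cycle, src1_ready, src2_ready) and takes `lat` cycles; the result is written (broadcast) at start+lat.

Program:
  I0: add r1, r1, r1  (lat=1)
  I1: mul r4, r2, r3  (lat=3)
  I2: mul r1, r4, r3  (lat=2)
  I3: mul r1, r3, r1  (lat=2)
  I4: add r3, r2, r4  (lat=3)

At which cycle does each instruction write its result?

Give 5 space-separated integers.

I0 add r1: issue@1 deps=(None,None) exec_start@1 write@2
I1 mul r4: issue@2 deps=(None,None) exec_start@2 write@5
I2 mul r1: issue@3 deps=(1,None) exec_start@5 write@7
I3 mul r1: issue@4 deps=(None,2) exec_start@7 write@9
I4 add r3: issue@5 deps=(None,1) exec_start@5 write@8

Answer: 2 5 7 9 8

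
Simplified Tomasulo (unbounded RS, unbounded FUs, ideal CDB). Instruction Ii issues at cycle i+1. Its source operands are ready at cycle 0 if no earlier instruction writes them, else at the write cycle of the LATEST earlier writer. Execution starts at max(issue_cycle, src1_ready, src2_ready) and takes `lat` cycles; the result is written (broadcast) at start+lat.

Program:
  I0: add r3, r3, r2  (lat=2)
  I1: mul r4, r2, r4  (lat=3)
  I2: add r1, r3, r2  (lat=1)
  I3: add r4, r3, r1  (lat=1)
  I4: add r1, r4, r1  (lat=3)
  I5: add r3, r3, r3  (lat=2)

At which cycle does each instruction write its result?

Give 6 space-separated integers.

I0 add r3: issue@1 deps=(None,None) exec_start@1 write@3
I1 mul r4: issue@2 deps=(None,None) exec_start@2 write@5
I2 add r1: issue@3 deps=(0,None) exec_start@3 write@4
I3 add r4: issue@4 deps=(0,2) exec_start@4 write@5
I4 add r1: issue@5 deps=(3,2) exec_start@5 write@8
I5 add r3: issue@6 deps=(0,0) exec_start@6 write@8

Answer: 3 5 4 5 8 8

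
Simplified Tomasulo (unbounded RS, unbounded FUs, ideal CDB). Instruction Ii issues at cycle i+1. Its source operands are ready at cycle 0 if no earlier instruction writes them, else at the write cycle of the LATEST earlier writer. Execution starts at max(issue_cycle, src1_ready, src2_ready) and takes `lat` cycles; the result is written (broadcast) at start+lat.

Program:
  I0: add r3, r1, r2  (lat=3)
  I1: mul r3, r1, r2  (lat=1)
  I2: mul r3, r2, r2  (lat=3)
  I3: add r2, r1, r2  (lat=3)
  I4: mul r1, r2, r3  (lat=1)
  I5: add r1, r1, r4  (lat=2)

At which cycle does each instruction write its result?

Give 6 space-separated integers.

I0 add r3: issue@1 deps=(None,None) exec_start@1 write@4
I1 mul r3: issue@2 deps=(None,None) exec_start@2 write@3
I2 mul r3: issue@3 deps=(None,None) exec_start@3 write@6
I3 add r2: issue@4 deps=(None,None) exec_start@4 write@7
I4 mul r1: issue@5 deps=(3,2) exec_start@7 write@8
I5 add r1: issue@6 deps=(4,None) exec_start@8 write@10

Answer: 4 3 6 7 8 10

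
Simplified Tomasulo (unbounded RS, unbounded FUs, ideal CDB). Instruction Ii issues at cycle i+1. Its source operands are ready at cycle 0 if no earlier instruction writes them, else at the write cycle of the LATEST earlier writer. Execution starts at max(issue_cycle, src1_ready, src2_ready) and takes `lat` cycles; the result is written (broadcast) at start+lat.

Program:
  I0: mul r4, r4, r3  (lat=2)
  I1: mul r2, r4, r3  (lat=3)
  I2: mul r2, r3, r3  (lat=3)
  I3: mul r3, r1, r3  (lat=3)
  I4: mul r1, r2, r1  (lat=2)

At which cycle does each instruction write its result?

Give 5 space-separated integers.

I0 mul r4: issue@1 deps=(None,None) exec_start@1 write@3
I1 mul r2: issue@2 deps=(0,None) exec_start@3 write@6
I2 mul r2: issue@3 deps=(None,None) exec_start@3 write@6
I3 mul r3: issue@4 deps=(None,None) exec_start@4 write@7
I4 mul r1: issue@5 deps=(2,None) exec_start@6 write@8

Answer: 3 6 6 7 8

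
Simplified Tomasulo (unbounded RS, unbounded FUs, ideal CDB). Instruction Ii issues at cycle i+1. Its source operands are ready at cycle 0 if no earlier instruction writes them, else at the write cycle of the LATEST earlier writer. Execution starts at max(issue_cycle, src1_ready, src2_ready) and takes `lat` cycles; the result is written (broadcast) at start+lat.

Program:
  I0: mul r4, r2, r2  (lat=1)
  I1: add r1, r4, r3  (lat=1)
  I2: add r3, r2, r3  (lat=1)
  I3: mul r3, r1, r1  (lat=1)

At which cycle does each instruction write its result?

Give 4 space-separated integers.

I0 mul r4: issue@1 deps=(None,None) exec_start@1 write@2
I1 add r1: issue@2 deps=(0,None) exec_start@2 write@3
I2 add r3: issue@3 deps=(None,None) exec_start@3 write@4
I3 mul r3: issue@4 deps=(1,1) exec_start@4 write@5

Answer: 2 3 4 5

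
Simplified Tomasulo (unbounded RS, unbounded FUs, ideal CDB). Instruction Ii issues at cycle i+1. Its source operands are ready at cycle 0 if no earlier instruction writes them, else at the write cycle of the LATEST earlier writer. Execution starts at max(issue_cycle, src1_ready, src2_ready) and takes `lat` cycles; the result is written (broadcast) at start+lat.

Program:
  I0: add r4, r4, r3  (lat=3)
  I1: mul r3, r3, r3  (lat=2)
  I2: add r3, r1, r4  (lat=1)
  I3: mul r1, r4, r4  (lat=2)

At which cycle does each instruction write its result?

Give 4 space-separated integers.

I0 add r4: issue@1 deps=(None,None) exec_start@1 write@4
I1 mul r3: issue@2 deps=(None,None) exec_start@2 write@4
I2 add r3: issue@3 deps=(None,0) exec_start@4 write@5
I3 mul r1: issue@4 deps=(0,0) exec_start@4 write@6

Answer: 4 4 5 6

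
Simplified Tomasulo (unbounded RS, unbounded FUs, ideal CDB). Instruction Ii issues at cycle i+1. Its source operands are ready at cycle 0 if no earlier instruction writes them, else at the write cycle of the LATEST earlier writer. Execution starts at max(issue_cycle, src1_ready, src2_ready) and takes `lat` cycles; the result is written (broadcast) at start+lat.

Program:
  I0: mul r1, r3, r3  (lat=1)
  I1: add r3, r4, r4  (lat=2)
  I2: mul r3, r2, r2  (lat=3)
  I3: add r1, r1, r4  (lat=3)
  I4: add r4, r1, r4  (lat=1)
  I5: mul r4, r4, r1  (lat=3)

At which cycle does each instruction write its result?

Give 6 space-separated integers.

I0 mul r1: issue@1 deps=(None,None) exec_start@1 write@2
I1 add r3: issue@2 deps=(None,None) exec_start@2 write@4
I2 mul r3: issue@3 deps=(None,None) exec_start@3 write@6
I3 add r1: issue@4 deps=(0,None) exec_start@4 write@7
I4 add r4: issue@5 deps=(3,None) exec_start@7 write@8
I5 mul r4: issue@6 deps=(4,3) exec_start@8 write@11

Answer: 2 4 6 7 8 11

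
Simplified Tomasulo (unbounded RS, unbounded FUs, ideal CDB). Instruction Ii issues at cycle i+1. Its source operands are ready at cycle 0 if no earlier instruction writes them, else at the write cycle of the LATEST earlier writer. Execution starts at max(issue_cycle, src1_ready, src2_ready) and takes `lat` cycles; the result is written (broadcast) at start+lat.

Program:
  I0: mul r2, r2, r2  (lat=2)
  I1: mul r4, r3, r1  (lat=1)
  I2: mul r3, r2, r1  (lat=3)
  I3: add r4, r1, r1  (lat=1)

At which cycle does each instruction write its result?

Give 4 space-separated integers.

Answer: 3 3 6 5

Derivation:
I0 mul r2: issue@1 deps=(None,None) exec_start@1 write@3
I1 mul r4: issue@2 deps=(None,None) exec_start@2 write@3
I2 mul r3: issue@3 deps=(0,None) exec_start@3 write@6
I3 add r4: issue@4 deps=(None,None) exec_start@4 write@5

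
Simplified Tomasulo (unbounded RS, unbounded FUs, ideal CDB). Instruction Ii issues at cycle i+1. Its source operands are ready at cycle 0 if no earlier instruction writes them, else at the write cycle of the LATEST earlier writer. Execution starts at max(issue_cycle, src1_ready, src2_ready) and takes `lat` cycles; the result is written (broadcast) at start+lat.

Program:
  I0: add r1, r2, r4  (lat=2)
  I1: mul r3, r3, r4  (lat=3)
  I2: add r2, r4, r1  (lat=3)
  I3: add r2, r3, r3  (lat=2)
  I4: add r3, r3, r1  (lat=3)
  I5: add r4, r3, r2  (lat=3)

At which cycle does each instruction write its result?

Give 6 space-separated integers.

I0 add r1: issue@1 deps=(None,None) exec_start@1 write@3
I1 mul r3: issue@2 deps=(None,None) exec_start@2 write@5
I2 add r2: issue@3 deps=(None,0) exec_start@3 write@6
I3 add r2: issue@4 deps=(1,1) exec_start@5 write@7
I4 add r3: issue@5 deps=(1,0) exec_start@5 write@8
I5 add r4: issue@6 deps=(4,3) exec_start@8 write@11

Answer: 3 5 6 7 8 11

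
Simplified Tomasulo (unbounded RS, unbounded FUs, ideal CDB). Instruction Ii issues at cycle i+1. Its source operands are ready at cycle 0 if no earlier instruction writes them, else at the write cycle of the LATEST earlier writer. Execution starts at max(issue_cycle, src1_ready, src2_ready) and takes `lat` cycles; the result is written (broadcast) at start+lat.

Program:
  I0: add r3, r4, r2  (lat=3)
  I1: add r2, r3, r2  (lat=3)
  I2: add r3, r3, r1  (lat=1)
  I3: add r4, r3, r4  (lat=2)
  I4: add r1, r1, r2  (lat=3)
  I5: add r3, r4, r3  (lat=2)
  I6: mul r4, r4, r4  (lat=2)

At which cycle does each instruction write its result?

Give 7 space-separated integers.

Answer: 4 7 5 7 10 9 9

Derivation:
I0 add r3: issue@1 deps=(None,None) exec_start@1 write@4
I1 add r2: issue@2 deps=(0,None) exec_start@4 write@7
I2 add r3: issue@3 deps=(0,None) exec_start@4 write@5
I3 add r4: issue@4 deps=(2,None) exec_start@5 write@7
I4 add r1: issue@5 deps=(None,1) exec_start@7 write@10
I5 add r3: issue@6 deps=(3,2) exec_start@7 write@9
I6 mul r4: issue@7 deps=(3,3) exec_start@7 write@9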